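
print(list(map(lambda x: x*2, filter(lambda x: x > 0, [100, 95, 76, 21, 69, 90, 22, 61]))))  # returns [200, 190, 152, 42, 138, 180, 44, 122]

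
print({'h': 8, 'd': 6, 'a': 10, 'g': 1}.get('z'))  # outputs None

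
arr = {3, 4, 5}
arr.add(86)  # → {3, 4, 5, 86}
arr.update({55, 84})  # {3, 4, 5, 55, 84, 86}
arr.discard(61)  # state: {3, 4, 5, 55, 84, 86}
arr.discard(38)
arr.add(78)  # {3, 4, 5, 55, 78, 84, 86}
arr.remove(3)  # {4, 5, 55, 78, 84, 86}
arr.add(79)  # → {4, 5, 55, 78, 79, 84, 86}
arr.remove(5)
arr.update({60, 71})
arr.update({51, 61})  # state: {4, 51, 55, 60, 61, 71, 78, 79, 84, 86}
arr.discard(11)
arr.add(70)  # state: {4, 51, 55, 60, 61, 70, 71, 78, 79, 84, 86}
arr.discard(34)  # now {4, 51, 55, 60, 61, 70, 71, 78, 79, 84, 86}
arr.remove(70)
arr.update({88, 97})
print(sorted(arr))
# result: [4, 51, 55, 60, 61, 71, 78, 79, 84, 86, 88, 97]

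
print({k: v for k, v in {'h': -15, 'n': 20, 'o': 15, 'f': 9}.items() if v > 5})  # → {'n': 20, 'o': 15, 'f': 9}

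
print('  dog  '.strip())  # dog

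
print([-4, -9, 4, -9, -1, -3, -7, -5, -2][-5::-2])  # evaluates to [-1, 4, -4]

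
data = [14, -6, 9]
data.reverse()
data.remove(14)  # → [9, -6]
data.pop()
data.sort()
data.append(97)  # [9, 97]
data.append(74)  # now [9, 97, 74]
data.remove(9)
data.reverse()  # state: [74, 97]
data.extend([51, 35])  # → [74, 97, 51, 35]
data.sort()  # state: [35, 51, 74, 97]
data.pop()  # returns 97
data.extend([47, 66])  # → [35, 51, 74, 47, 66]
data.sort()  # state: [35, 47, 51, 66, 74]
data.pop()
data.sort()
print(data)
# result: [35, 47, 51, 66]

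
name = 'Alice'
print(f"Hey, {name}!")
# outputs Hey, Alice!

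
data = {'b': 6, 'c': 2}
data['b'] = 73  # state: {'b': 73, 'c': 2}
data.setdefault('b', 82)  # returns 73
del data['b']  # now {'c': 2}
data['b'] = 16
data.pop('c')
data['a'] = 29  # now {'b': 16, 'a': 29}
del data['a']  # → {'b': 16}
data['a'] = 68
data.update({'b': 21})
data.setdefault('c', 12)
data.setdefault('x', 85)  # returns 85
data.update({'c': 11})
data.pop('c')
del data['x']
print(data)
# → {'b': 21, 'a': 68}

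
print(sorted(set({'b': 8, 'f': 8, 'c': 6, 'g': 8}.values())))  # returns [6, 8]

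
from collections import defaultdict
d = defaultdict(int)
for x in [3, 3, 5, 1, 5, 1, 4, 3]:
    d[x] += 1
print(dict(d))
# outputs {3: 3, 5: 2, 1: 2, 4: 1}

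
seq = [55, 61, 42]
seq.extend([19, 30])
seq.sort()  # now [19, 30, 42, 55, 61]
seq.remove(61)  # [19, 30, 42, 55]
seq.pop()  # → 55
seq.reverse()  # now [42, 30, 19]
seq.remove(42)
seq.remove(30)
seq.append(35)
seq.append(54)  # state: [19, 35, 54]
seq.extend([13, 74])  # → [19, 35, 54, 13, 74]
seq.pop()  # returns 74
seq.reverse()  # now [13, 54, 35, 19]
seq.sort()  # [13, 19, 35, 54]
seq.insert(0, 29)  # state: [29, 13, 19, 35, 54]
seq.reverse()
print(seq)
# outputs [54, 35, 19, 13, 29]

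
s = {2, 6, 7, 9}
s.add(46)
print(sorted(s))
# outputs [2, 6, 7, 9, 46]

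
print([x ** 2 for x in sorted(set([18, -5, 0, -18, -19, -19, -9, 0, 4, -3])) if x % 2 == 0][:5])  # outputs [324, 0, 16, 324]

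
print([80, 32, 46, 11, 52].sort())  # None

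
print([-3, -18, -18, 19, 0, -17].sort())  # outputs None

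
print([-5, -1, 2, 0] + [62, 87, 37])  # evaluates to [-5, -1, 2, 0, 62, 87, 37]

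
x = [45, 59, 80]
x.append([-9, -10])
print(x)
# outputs [45, 59, 80, [-9, -10]]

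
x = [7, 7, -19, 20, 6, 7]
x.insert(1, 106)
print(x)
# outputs [7, 106, 7, -19, 20, 6, 7]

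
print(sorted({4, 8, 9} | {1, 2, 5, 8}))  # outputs [1, 2, 4, 5, 8, 9]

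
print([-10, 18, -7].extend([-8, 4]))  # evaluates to None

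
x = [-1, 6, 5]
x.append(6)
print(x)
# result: [-1, 6, 5, 6]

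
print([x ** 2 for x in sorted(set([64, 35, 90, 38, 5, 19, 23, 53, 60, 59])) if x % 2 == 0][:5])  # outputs [1444, 3600, 4096, 8100]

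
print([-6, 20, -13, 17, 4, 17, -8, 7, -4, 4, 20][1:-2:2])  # [20, 17, 17, 7]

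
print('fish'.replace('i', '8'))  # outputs f8sh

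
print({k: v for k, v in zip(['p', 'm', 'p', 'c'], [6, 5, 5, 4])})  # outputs {'p': 5, 'm': 5, 'c': 4}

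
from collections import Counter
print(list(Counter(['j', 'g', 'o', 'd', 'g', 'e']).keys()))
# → ['j', 'g', 'o', 'd', 'e']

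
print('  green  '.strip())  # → green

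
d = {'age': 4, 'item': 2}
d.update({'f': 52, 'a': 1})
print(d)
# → {'age': 4, 'item': 2, 'f': 52, 'a': 1}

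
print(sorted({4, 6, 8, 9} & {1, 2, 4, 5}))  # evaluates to [4]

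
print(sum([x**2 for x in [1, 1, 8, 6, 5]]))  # 127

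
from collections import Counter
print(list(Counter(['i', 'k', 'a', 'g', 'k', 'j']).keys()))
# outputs ['i', 'k', 'a', 'g', 'j']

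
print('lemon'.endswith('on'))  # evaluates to True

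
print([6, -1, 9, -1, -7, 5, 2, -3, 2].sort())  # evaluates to None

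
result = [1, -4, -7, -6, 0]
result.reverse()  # [0, -6, -7, -4, 1]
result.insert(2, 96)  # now [0, -6, 96, -7, -4, 1]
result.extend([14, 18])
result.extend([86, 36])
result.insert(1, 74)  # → [0, 74, -6, 96, -7, -4, 1, 14, 18, 86, 36]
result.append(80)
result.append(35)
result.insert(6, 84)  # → [0, 74, -6, 96, -7, -4, 84, 1, 14, 18, 86, 36, 80, 35]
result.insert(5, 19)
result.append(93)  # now [0, 74, -6, 96, -7, 19, -4, 84, 1, 14, 18, 86, 36, 80, 35, 93]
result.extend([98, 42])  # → [0, 74, -6, 96, -7, 19, -4, 84, 1, 14, 18, 86, 36, 80, 35, 93, 98, 42]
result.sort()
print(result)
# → [-7, -6, -4, 0, 1, 14, 18, 19, 35, 36, 42, 74, 80, 84, 86, 93, 96, 98]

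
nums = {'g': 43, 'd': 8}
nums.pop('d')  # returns 8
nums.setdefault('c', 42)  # 42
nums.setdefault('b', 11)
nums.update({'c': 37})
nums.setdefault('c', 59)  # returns 37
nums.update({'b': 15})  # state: {'g': 43, 'c': 37, 'b': 15}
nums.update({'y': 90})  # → {'g': 43, 'c': 37, 'b': 15, 'y': 90}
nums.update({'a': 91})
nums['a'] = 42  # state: {'g': 43, 'c': 37, 'b': 15, 'y': 90, 'a': 42}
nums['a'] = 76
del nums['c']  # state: {'g': 43, 'b': 15, 'y': 90, 'a': 76}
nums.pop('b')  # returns 15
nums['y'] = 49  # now {'g': 43, 'y': 49, 'a': 76}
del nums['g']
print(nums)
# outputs {'y': 49, 'a': 76}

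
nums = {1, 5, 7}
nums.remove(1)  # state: {5, 7}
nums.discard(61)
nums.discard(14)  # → {5, 7}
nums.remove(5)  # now {7}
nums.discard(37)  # {7}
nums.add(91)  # {7, 91}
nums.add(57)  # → {7, 57, 91}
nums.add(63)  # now {7, 57, 63, 91}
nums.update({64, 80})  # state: {7, 57, 63, 64, 80, 91}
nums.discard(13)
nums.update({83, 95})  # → {7, 57, 63, 64, 80, 83, 91, 95}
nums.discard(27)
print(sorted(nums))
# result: [7, 57, 63, 64, 80, 83, 91, 95]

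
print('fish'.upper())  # FISH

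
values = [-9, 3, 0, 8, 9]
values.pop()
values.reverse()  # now [8, 0, 3, -9]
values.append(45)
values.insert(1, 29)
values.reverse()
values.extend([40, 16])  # [45, -9, 3, 0, 29, 8, 40, 16]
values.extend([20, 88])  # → [45, -9, 3, 0, 29, 8, 40, 16, 20, 88]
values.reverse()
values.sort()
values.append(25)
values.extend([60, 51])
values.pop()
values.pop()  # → 60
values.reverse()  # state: [25, 88, 45, 40, 29, 20, 16, 8, 3, 0, -9]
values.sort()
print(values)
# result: [-9, 0, 3, 8, 16, 20, 25, 29, 40, 45, 88]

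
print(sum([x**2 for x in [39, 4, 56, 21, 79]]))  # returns 11355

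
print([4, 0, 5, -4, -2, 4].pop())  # 4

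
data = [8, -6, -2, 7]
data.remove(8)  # [-6, -2, 7]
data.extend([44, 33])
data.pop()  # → 33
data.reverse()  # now [44, 7, -2, -6]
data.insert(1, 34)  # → [44, 34, 7, -2, -6]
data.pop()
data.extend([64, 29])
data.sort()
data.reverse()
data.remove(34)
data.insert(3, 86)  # [64, 44, 29, 86, 7, -2]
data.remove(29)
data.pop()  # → -2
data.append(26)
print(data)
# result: [64, 44, 86, 7, 26]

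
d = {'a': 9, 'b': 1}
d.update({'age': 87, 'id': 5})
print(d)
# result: {'a': 9, 'b': 1, 'age': 87, 'id': 5}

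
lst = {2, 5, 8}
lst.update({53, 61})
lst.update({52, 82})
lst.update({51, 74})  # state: {2, 5, 8, 51, 52, 53, 61, 74, 82}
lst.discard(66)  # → {2, 5, 8, 51, 52, 53, 61, 74, 82}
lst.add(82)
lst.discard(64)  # {2, 5, 8, 51, 52, 53, 61, 74, 82}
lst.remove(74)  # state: {2, 5, 8, 51, 52, 53, 61, 82}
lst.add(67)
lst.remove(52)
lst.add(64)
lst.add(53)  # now {2, 5, 8, 51, 53, 61, 64, 67, 82}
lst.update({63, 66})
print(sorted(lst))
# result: [2, 5, 8, 51, 53, 61, 63, 64, 66, 67, 82]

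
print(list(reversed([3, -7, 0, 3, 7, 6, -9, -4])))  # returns [-4, -9, 6, 7, 3, 0, -7, 3]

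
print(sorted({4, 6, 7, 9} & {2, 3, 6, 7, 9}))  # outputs [6, 7, 9]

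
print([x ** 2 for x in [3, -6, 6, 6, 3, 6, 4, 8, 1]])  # [9, 36, 36, 36, 9, 36, 16, 64, 1]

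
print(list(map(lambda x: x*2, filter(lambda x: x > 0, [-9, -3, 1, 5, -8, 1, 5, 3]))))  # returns [2, 10, 2, 10, 6]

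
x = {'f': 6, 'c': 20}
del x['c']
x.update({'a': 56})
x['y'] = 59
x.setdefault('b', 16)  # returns 16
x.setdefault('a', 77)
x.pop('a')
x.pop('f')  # 6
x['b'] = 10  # {'y': 59, 'b': 10}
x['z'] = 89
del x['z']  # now {'y': 59, 'b': 10}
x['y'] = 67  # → {'y': 67, 'b': 10}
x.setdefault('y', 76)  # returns 67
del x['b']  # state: {'y': 67}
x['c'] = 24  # {'y': 67, 'c': 24}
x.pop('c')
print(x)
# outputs {'y': 67}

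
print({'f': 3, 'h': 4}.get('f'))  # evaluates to 3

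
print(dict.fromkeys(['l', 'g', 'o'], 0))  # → {'l': 0, 'g': 0, 'o': 0}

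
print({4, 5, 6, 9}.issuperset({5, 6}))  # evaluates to True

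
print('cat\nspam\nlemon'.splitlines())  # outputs ['cat', 'spam', 'lemon']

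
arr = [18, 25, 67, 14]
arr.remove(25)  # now [18, 67, 14]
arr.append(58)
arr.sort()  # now [14, 18, 58, 67]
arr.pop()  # 67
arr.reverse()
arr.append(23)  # [58, 18, 14, 23]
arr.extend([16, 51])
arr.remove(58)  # [18, 14, 23, 16, 51]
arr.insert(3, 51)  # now [18, 14, 23, 51, 16, 51]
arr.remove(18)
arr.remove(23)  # [14, 51, 16, 51]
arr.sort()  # [14, 16, 51, 51]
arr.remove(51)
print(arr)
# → [14, 16, 51]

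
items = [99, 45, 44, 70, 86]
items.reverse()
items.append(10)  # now [86, 70, 44, 45, 99, 10]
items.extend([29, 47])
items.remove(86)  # [70, 44, 45, 99, 10, 29, 47]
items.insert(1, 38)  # [70, 38, 44, 45, 99, 10, 29, 47]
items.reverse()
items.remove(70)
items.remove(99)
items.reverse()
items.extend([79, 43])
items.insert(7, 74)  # [38, 44, 45, 10, 29, 47, 79, 74, 43]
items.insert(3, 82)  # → [38, 44, 45, 82, 10, 29, 47, 79, 74, 43]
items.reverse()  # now [43, 74, 79, 47, 29, 10, 82, 45, 44, 38]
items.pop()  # 38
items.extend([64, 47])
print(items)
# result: [43, 74, 79, 47, 29, 10, 82, 45, 44, 64, 47]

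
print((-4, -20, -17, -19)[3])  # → -19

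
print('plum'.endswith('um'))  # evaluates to True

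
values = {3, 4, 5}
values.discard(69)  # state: {3, 4, 5}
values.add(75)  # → {3, 4, 5, 75}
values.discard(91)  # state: {3, 4, 5, 75}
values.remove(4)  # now {3, 5, 75}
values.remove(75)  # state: {3, 5}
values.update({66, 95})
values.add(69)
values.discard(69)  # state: {3, 5, 66, 95}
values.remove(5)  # {3, 66, 95}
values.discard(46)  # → {3, 66, 95}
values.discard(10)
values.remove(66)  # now {3, 95}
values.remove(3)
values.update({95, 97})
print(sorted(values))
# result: [95, 97]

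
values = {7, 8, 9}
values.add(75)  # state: {7, 8, 9, 75}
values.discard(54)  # {7, 8, 9, 75}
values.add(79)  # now {7, 8, 9, 75, 79}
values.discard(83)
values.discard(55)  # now {7, 8, 9, 75, 79}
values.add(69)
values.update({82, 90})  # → {7, 8, 9, 69, 75, 79, 82, 90}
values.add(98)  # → {7, 8, 9, 69, 75, 79, 82, 90, 98}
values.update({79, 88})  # {7, 8, 9, 69, 75, 79, 82, 88, 90, 98}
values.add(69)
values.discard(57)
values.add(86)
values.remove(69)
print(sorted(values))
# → [7, 8, 9, 75, 79, 82, 86, 88, 90, 98]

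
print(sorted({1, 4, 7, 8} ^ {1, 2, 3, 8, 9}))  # [2, 3, 4, 7, 9]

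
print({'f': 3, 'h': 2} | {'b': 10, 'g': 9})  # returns {'f': 3, 'h': 2, 'b': 10, 'g': 9}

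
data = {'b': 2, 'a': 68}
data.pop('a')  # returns 68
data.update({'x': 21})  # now {'b': 2, 'x': 21}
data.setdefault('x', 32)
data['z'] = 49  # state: {'b': 2, 'x': 21, 'z': 49}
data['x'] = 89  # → {'b': 2, 'x': 89, 'z': 49}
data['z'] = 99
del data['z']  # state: {'b': 2, 'x': 89}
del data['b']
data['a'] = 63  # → {'x': 89, 'a': 63}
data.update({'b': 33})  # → {'x': 89, 'a': 63, 'b': 33}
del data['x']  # {'a': 63, 'b': 33}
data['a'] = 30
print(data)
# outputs {'a': 30, 'b': 33}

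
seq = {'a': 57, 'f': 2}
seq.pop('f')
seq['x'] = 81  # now {'a': 57, 'x': 81}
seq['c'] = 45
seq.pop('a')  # 57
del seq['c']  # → {'x': 81}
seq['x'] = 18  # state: {'x': 18}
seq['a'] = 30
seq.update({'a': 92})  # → {'x': 18, 'a': 92}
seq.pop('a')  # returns 92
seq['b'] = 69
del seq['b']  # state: {'x': 18}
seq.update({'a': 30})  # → {'x': 18, 'a': 30}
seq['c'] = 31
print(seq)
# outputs {'x': 18, 'a': 30, 'c': 31}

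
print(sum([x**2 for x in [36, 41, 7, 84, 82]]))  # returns 16806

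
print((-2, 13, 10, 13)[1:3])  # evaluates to (13, 10)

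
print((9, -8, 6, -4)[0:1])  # (9,)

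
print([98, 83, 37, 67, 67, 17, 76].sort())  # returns None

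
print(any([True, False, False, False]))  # True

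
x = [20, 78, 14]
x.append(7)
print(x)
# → [20, 78, 14, 7]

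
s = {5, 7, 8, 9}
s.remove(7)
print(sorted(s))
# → [5, 8, 9]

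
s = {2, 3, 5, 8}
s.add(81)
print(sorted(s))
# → [2, 3, 5, 8, 81]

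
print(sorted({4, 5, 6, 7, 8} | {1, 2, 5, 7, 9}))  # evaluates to [1, 2, 4, 5, 6, 7, 8, 9]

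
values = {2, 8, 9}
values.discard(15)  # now {2, 8, 9}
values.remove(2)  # {8, 9}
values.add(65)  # {8, 9, 65}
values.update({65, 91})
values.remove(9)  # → {8, 65, 91}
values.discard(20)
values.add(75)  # {8, 65, 75, 91}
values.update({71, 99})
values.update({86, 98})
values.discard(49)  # {8, 65, 71, 75, 86, 91, 98, 99}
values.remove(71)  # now {8, 65, 75, 86, 91, 98, 99}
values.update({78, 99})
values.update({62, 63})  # {8, 62, 63, 65, 75, 78, 86, 91, 98, 99}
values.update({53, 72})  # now {8, 53, 62, 63, 65, 72, 75, 78, 86, 91, 98, 99}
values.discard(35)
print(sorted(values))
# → [8, 53, 62, 63, 65, 72, 75, 78, 86, 91, 98, 99]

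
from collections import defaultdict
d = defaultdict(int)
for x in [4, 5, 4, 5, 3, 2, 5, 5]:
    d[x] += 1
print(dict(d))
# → {4: 2, 5: 4, 3: 1, 2: 1}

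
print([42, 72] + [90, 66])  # [42, 72, 90, 66]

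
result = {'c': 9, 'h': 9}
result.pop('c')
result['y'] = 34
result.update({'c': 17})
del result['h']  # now {'y': 34, 'c': 17}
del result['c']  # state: {'y': 34}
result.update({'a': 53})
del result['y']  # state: {'a': 53}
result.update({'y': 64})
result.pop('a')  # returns 53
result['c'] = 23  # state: {'y': 64, 'c': 23}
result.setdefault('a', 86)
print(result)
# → {'y': 64, 'c': 23, 'a': 86}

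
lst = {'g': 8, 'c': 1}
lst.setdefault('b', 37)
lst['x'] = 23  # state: {'g': 8, 'c': 1, 'b': 37, 'x': 23}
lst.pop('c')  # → 1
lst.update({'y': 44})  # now {'g': 8, 'b': 37, 'x': 23, 'y': 44}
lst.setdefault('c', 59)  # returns 59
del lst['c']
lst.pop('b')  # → 37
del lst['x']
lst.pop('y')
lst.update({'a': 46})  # {'g': 8, 'a': 46}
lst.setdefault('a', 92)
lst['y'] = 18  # {'g': 8, 'a': 46, 'y': 18}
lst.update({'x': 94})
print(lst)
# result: {'g': 8, 'a': 46, 'y': 18, 'x': 94}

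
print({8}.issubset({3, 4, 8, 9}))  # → True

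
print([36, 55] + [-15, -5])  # [36, 55, -15, -5]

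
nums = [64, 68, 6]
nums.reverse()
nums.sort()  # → [6, 64, 68]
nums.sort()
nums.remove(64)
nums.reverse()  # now [68, 6]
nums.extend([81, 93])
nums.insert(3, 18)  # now [68, 6, 81, 18, 93]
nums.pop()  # 93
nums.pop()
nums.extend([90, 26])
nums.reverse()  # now [26, 90, 81, 6, 68]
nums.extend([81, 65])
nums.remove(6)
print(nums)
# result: [26, 90, 81, 68, 81, 65]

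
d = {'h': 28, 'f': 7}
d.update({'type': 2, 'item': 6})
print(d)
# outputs {'h': 28, 'f': 7, 'type': 2, 'item': 6}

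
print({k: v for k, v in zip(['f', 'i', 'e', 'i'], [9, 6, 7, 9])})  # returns {'f': 9, 'i': 9, 'e': 7}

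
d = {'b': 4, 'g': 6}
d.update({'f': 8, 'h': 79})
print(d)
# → {'b': 4, 'g': 6, 'f': 8, 'h': 79}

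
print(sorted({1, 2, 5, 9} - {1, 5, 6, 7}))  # [2, 9]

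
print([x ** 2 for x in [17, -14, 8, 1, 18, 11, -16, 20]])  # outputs [289, 196, 64, 1, 324, 121, 256, 400]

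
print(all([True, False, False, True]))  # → False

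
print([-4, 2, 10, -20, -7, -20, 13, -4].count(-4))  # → 2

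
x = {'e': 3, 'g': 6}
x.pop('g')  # 6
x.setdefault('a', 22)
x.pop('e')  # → 3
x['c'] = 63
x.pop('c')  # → 63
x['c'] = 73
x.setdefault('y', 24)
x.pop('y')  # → 24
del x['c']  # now {'a': 22}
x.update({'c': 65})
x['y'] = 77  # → {'a': 22, 'c': 65, 'y': 77}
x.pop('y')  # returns 77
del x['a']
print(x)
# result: {'c': 65}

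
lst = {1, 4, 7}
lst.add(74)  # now {1, 4, 7, 74}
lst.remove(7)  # {1, 4, 74}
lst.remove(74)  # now {1, 4}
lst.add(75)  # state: {1, 4, 75}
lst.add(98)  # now {1, 4, 75, 98}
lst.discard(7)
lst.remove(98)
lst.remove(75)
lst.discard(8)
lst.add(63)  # {1, 4, 63}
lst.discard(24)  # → {1, 4, 63}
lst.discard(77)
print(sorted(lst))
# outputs [1, 4, 63]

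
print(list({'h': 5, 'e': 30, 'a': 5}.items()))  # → [('h', 5), ('e', 30), ('a', 5)]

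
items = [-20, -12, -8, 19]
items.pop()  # 19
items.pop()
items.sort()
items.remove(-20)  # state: [-12]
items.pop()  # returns -12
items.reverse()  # []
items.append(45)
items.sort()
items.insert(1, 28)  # [45, 28]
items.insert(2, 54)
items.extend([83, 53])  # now [45, 28, 54, 83, 53]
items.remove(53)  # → [45, 28, 54, 83]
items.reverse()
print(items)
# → [83, 54, 28, 45]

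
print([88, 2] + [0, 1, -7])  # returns [88, 2, 0, 1, -7]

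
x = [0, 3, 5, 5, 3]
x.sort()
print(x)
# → [0, 3, 3, 5, 5]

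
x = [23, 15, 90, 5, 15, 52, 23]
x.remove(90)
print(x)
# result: [23, 15, 5, 15, 52, 23]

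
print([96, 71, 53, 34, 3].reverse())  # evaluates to None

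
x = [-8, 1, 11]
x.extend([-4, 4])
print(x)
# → [-8, 1, 11, -4, 4]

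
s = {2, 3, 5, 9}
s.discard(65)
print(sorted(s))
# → [2, 3, 5, 9]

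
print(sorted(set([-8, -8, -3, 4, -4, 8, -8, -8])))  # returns [-8, -4, -3, 4, 8]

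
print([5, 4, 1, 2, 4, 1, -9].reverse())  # None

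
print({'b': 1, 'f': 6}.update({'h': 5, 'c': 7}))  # None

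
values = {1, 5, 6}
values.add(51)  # {1, 5, 6, 51}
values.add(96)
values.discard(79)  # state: {1, 5, 6, 51, 96}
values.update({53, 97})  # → {1, 5, 6, 51, 53, 96, 97}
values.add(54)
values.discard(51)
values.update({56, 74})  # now {1, 5, 6, 53, 54, 56, 74, 96, 97}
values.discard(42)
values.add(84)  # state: {1, 5, 6, 53, 54, 56, 74, 84, 96, 97}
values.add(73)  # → {1, 5, 6, 53, 54, 56, 73, 74, 84, 96, 97}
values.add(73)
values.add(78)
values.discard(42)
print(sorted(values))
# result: [1, 5, 6, 53, 54, 56, 73, 74, 78, 84, 96, 97]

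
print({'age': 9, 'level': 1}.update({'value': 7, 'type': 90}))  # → None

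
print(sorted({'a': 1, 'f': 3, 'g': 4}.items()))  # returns [('a', 1), ('f', 3), ('g', 4)]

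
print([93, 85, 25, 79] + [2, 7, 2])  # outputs [93, 85, 25, 79, 2, 7, 2]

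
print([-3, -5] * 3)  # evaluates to [-3, -5, -3, -5, -3, -5]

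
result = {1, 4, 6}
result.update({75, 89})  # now {1, 4, 6, 75, 89}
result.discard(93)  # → {1, 4, 6, 75, 89}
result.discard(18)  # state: {1, 4, 6, 75, 89}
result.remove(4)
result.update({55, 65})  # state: {1, 6, 55, 65, 75, 89}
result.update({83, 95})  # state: {1, 6, 55, 65, 75, 83, 89, 95}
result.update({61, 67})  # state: {1, 6, 55, 61, 65, 67, 75, 83, 89, 95}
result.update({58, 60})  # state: {1, 6, 55, 58, 60, 61, 65, 67, 75, 83, 89, 95}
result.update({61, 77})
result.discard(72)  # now {1, 6, 55, 58, 60, 61, 65, 67, 75, 77, 83, 89, 95}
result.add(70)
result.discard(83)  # {1, 6, 55, 58, 60, 61, 65, 67, 70, 75, 77, 89, 95}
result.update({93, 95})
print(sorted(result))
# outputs [1, 6, 55, 58, 60, 61, 65, 67, 70, 75, 77, 89, 93, 95]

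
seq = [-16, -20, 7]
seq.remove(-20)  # [-16, 7]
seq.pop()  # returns 7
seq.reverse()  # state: [-16]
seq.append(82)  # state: [-16, 82]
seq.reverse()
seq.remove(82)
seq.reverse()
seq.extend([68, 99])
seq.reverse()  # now [99, 68, -16]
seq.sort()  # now [-16, 68, 99]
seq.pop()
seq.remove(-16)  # [68]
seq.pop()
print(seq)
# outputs []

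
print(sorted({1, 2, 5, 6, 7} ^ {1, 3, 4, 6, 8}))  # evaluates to [2, 3, 4, 5, 7, 8]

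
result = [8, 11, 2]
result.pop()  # 2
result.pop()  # 11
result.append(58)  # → [8, 58]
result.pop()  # 58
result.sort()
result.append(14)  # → [8, 14]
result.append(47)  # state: [8, 14, 47]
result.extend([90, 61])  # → [8, 14, 47, 90, 61]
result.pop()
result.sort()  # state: [8, 14, 47, 90]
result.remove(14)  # [8, 47, 90]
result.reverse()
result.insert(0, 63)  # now [63, 90, 47, 8]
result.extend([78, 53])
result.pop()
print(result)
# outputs [63, 90, 47, 8, 78]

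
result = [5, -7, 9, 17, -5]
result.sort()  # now [-7, -5, 5, 9, 17]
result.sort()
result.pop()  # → 17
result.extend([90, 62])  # [-7, -5, 5, 9, 90, 62]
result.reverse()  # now [62, 90, 9, 5, -5, -7]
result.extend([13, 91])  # [62, 90, 9, 5, -5, -7, 13, 91]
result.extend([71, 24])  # [62, 90, 9, 5, -5, -7, 13, 91, 71, 24]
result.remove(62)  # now [90, 9, 5, -5, -7, 13, 91, 71, 24]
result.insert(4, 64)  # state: [90, 9, 5, -5, 64, -7, 13, 91, 71, 24]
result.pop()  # 24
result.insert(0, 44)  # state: [44, 90, 9, 5, -5, 64, -7, 13, 91, 71]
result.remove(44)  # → [90, 9, 5, -5, 64, -7, 13, 91, 71]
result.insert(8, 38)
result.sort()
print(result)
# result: [-7, -5, 5, 9, 13, 38, 64, 71, 90, 91]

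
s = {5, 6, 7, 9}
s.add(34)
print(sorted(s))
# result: [5, 6, 7, 9, 34]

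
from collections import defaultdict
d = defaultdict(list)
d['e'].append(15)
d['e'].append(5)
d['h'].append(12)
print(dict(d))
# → {'e': [15, 5], 'h': [12]}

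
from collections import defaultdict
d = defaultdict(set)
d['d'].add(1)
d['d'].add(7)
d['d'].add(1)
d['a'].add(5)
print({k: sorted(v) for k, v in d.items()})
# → {'d': [1, 7], 'a': [5]}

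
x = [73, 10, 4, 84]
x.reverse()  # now [84, 4, 10, 73]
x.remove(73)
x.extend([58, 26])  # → [84, 4, 10, 58, 26]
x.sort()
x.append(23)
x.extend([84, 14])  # [4, 10, 26, 58, 84, 23, 84, 14]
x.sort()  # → [4, 10, 14, 23, 26, 58, 84, 84]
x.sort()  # [4, 10, 14, 23, 26, 58, 84, 84]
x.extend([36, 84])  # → [4, 10, 14, 23, 26, 58, 84, 84, 36, 84]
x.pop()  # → 84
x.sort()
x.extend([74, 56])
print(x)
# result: [4, 10, 14, 23, 26, 36, 58, 84, 84, 74, 56]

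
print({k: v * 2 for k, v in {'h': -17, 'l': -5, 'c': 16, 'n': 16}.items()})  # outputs {'h': -34, 'l': -10, 'c': 32, 'n': 32}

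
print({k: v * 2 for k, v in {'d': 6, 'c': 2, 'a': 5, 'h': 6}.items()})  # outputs {'d': 12, 'c': 4, 'a': 10, 'h': 12}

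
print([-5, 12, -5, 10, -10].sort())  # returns None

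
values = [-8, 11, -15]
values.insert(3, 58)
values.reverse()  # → [58, -15, 11, -8]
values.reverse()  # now [-8, 11, -15, 58]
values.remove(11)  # [-8, -15, 58]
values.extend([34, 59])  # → [-8, -15, 58, 34, 59]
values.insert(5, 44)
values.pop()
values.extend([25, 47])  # [-8, -15, 58, 34, 59, 25, 47]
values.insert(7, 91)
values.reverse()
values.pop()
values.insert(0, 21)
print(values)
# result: [21, 91, 47, 25, 59, 34, 58, -15]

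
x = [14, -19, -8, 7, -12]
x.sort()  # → [-19, -12, -8, 7, 14]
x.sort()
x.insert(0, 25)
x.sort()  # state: [-19, -12, -8, 7, 14, 25]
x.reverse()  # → [25, 14, 7, -8, -12, -19]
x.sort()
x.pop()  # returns 25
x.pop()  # 14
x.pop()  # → 7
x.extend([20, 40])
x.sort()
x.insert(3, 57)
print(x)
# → [-19, -12, -8, 57, 20, 40]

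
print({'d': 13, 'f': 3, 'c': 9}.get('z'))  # None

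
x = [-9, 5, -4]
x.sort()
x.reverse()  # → [5, -4, -9]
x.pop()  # -9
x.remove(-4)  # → [5]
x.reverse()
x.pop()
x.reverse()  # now []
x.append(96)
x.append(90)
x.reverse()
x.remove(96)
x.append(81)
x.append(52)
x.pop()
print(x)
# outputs [90, 81]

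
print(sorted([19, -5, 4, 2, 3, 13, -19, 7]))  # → [-19, -5, 2, 3, 4, 7, 13, 19]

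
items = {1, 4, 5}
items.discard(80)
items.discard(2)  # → {1, 4, 5}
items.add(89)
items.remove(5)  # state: {1, 4, 89}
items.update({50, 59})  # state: {1, 4, 50, 59, 89}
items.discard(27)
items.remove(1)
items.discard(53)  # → {4, 50, 59, 89}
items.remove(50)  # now {4, 59, 89}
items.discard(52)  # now {4, 59, 89}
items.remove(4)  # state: {59, 89}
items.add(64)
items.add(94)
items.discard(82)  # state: {59, 64, 89, 94}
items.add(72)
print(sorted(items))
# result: [59, 64, 72, 89, 94]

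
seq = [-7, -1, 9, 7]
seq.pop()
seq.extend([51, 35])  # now [-7, -1, 9, 51, 35]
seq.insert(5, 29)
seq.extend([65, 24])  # [-7, -1, 9, 51, 35, 29, 65, 24]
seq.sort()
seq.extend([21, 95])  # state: [-7, -1, 9, 24, 29, 35, 51, 65, 21, 95]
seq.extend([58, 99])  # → [-7, -1, 9, 24, 29, 35, 51, 65, 21, 95, 58, 99]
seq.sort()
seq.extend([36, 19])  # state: [-7, -1, 9, 21, 24, 29, 35, 51, 58, 65, 95, 99, 36, 19]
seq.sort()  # [-7, -1, 9, 19, 21, 24, 29, 35, 36, 51, 58, 65, 95, 99]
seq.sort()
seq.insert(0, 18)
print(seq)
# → [18, -7, -1, 9, 19, 21, 24, 29, 35, 36, 51, 58, 65, 95, 99]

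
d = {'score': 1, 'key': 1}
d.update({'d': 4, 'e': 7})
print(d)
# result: {'score': 1, 'key': 1, 'd': 4, 'e': 7}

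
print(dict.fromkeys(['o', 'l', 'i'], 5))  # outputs {'o': 5, 'l': 5, 'i': 5}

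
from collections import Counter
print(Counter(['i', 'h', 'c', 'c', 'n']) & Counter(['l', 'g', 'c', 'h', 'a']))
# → Counter({'h': 1, 'c': 1})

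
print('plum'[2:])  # um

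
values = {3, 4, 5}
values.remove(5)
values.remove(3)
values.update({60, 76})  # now {4, 60, 76}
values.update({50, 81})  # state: {4, 50, 60, 76, 81}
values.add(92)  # {4, 50, 60, 76, 81, 92}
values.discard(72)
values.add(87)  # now {4, 50, 60, 76, 81, 87, 92}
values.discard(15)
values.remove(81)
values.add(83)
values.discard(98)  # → {4, 50, 60, 76, 83, 87, 92}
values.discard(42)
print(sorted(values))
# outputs [4, 50, 60, 76, 83, 87, 92]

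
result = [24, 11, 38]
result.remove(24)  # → [11, 38]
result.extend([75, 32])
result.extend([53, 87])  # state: [11, 38, 75, 32, 53, 87]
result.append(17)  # [11, 38, 75, 32, 53, 87, 17]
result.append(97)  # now [11, 38, 75, 32, 53, 87, 17, 97]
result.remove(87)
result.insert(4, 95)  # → [11, 38, 75, 32, 95, 53, 17, 97]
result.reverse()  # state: [97, 17, 53, 95, 32, 75, 38, 11]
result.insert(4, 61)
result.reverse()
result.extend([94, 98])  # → [11, 38, 75, 32, 61, 95, 53, 17, 97, 94, 98]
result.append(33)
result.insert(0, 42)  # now [42, 11, 38, 75, 32, 61, 95, 53, 17, 97, 94, 98, 33]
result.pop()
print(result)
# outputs [42, 11, 38, 75, 32, 61, 95, 53, 17, 97, 94, 98]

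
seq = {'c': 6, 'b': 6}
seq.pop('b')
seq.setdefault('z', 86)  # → 86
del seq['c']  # {'z': 86}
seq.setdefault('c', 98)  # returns 98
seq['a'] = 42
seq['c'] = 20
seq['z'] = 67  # {'z': 67, 'c': 20, 'a': 42}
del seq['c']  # {'z': 67, 'a': 42}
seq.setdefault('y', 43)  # 43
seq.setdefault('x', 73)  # 73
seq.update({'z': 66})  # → {'z': 66, 'a': 42, 'y': 43, 'x': 73}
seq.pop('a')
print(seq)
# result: {'z': 66, 'y': 43, 'x': 73}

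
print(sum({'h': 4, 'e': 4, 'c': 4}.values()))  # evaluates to 12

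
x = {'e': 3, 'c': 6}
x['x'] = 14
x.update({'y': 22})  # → {'e': 3, 'c': 6, 'x': 14, 'y': 22}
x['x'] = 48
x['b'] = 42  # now {'e': 3, 'c': 6, 'x': 48, 'y': 22, 'b': 42}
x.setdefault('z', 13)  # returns 13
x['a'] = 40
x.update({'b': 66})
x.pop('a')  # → 40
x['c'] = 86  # {'e': 3, 'c': 86, 'x': 48, 'y': 22, 'b': 66, 'z': 13}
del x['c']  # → {'e': 3, 'x': 48, 'y': 22, 'b': 66, 'z': 13}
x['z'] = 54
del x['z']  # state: {'e': 3, 'x': 48, 'y': 22, 'b': 66}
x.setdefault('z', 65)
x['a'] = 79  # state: {'e': 3, 'x': 48, 'y': 22, 'b': 66, 'z': 65, 'a': 79}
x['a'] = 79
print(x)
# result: {'e': 3, 'x': 48, 'y': 22, 'b': 66, 'z': 65, 'a': 79}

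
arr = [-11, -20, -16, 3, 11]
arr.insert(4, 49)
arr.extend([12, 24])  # [-11, -20, -16, 3, 49, 11, 12, 24]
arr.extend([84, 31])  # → [-11, -20, -16, 3, 49, 11, 12, 24, 84, 31]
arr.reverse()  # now [31, 84, 24, 12, 11, 49, 3, -16, -20, -11]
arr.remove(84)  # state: [31, 24, 12, 11, 49, 3, -16, -20, -11]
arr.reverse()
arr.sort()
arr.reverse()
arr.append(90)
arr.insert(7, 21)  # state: [49, 31, 24, 12, 11, 3, -11, 21, -16, -20, 90]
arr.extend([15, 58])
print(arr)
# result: [49, 31, 24, 12, 11, 3, -11, 21, -16, -20, 90, 15, 58]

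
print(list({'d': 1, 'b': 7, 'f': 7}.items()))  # [('d', 1), ('b', 7), ('f', 7)]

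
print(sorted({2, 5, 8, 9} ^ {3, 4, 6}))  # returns [2, 3, 4, 5, 6, 8, 9]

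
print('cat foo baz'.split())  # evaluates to ['cat', 'foo', 'baz']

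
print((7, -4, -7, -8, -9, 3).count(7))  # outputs 1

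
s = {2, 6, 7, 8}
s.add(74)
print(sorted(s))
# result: [2, 6, 7, 8, 74]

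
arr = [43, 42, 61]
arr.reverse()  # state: [61, 42, 43]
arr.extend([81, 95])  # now [61, 42, 43, 81, 95]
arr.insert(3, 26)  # [61, 42, 43, 26, 81, 95]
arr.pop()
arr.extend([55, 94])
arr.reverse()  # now [94, 55, 81, 26, 43, 42, 61]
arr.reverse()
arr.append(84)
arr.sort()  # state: [26, 42, 43, 55, 61, 81, 84, 94]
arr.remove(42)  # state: [26, 43, 55, 61, 81, 84, 94]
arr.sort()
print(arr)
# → [26, 43, 55, 61, 81, 84, 94]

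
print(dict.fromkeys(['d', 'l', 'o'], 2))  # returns {'d': 2, 'l': 2, 'o': 2}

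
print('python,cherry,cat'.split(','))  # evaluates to ['python', 'cherry', 'cat']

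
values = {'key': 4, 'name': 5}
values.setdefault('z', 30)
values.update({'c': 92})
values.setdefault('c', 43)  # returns 92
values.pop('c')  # 92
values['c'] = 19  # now {'key': 4, 'name': 5, 'z': 30, 'c': 19}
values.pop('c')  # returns 19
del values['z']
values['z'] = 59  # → {'key': 4, 'name': 5, 'z': 59}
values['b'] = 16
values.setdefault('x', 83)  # 83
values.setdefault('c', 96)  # 96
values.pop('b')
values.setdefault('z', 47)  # 59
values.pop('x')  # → 83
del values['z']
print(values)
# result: {'key': 4, 'name': 5, 'c': 96}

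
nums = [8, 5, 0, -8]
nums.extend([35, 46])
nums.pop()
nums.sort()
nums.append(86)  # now [-8, 0, 5, 8, 35, 86]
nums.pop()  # 86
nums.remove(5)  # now [-8, 0, 8, 35]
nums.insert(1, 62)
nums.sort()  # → [-8, 0, 8, 35, 62]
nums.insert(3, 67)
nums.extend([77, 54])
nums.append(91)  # [-8, 0, 8, 67, 35, 62, 77, 54, 91]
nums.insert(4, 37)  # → [-8, 0, 8, 67, 37, 35, 62, 77, 54, 91]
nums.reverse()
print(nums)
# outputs [91, 54, 77, 62, 35, 37, 67, 8, 0, -8]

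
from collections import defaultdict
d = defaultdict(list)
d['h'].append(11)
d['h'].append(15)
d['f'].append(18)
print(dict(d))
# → {'h': [11, 15], 'f': [18]}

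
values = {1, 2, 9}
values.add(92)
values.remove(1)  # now {2, 9, 92}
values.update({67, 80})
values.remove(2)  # {9, 67, 80, 92}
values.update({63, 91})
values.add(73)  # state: {9, 63, 67, 73, 80, 91, 92}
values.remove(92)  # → {9, 63, 67, 73, 80, 91}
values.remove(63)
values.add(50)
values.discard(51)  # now {9, 50, 67, 73, 80, 91}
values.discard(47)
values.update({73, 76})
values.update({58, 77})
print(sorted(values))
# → [9, 50, 58, 67, 73, 76, 77, 80, 91]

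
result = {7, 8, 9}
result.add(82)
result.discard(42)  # {7, 8, 9, 82}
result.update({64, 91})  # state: {7, 8, 9, 64, 82, 91}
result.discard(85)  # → {7, 8, 9, 64, 82, 91}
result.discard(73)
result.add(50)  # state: {7, 8, 9, 50, 64, 82, 91}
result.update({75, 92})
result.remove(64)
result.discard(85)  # {7, 8, 9, 50, 75, 82, 91, 92}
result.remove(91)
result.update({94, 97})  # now {7, 8, 9, 50, 75, 82, 92, 94, 97}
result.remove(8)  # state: {7, 9, 50, 75, 82, 92, 94, 97}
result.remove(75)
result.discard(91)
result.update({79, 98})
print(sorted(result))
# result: [7, 9, 50, 79, 82, 92, 94, 97, 98]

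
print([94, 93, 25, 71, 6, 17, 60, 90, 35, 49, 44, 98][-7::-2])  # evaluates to [17, 71, 93]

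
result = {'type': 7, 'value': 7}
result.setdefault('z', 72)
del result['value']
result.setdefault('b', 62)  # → 62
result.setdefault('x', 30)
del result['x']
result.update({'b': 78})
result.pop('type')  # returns 7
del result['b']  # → {'z': 72}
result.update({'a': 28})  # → {'z': 72, 'a': 28}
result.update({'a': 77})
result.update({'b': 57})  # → {'z': 72, 'a': 77, 'b': 57}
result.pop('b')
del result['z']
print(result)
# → {'a': 77}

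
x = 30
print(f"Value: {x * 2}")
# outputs Value: 60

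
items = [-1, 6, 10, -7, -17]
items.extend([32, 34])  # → [-1, 6, 10, -7, -17, 32, 34]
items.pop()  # 34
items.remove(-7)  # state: [-1, 6, 10, -17, 32]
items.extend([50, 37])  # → [-1, 6, 10, -17, 32, 50, 37]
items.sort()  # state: [-17, -1, 6, 10, 32, 37, 50]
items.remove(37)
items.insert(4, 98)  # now [-17, -1, 6, 10, 98, 32, 50]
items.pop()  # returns 50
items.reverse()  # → [32, 98, 10, 6, -1, -17]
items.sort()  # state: [-17, -1, 6, 10, 32, 98]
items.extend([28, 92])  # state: [-17, -1, 6, 10, 32, 98, 28, 92]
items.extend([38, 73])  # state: [-17, -1, 6, 10, 32, 98, 28, 92, 38, 73]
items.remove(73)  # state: [-17, -1, 6, 10, 32, 98, 28, 92, 38]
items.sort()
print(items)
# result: [-17, -1, 6, 10, 28, 32, 38, 92, 98]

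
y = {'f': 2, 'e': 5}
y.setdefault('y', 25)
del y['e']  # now {'f': 2, 'y': 25}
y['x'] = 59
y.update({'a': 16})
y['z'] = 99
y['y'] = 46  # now {'f': 2, 'y': 46, 'x': 59, 'a': 16, 'z': 99}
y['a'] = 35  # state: {'f': 2, 'y': 46, 'x': 59, 'a': 35, 'z': 99}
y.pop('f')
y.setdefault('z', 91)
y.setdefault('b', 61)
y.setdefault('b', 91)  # 61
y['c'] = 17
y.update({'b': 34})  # {'y': 46, 'x': 59, 'a': 35, 'z': 99, 'b': 34, 'c': 17}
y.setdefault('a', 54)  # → 35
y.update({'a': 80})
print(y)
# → {'y': 46, 'x': 59, 'a': 80, 'z': 99, 'b': 34, 'c': 17}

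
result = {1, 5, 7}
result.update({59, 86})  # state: {1, 5, 7, 59, 86}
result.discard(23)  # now {1, 5, 7, 59, 86}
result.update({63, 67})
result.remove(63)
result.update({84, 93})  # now {1, 5, 7, 59, 67, 84, 86, 93}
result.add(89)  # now {1, 5, 7, 59, 67, 84, 86, 89, 93}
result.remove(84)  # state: {1, 5, 7, 59, 67, 86, 89, 93}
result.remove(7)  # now {1, 5, 59, 67, 86, 89, 93}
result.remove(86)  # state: {1, 5, 59, 67, 89, 93}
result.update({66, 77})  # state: {1, 5, 59, 66, 67, 77, 89, 93}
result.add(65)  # {1, 5, 59, 65, 66, 67, 77, 89, 93}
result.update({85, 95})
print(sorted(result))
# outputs [1, 5, 59, 65, 66, 67, 77, 85, 89, 93, 95]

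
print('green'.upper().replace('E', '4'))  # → GR44N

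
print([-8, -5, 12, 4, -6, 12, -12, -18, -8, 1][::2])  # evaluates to [-8, 12, -6, -12, -8]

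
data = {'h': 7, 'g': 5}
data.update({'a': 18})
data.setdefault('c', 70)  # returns 70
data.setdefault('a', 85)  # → 18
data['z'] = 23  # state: {'h': 7, 'g': 5, 'a': 18, 'c': 70, 'z': 23}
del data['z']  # {'h': 7, 'g': 5, 'a': 18, 'c': 70}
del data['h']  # {'g': 5, 'a': 18, 'c': 70}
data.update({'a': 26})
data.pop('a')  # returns 26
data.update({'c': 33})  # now {'g': 5, 'c': 33}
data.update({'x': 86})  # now {'g': 5, 'c': 33, 'x': 86}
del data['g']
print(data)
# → {'c': 33, 'x': 86}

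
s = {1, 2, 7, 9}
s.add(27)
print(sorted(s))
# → [1, 2, 7, 9, 27]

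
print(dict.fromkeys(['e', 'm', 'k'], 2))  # {'e': 2, 'm': 2, 'k': 2}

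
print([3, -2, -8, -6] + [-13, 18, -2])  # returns [3, -2, -8, -6, -13, 18, -2]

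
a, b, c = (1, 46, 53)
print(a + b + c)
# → 100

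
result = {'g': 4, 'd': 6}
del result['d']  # {'g': 4}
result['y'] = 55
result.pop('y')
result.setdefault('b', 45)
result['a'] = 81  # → {'g': 4, 'b': 45, 'a': 81}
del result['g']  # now {'b': 45, 'a': 81}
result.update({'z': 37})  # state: {'b': 45, 'a': 81, 'z': 37}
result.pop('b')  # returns 45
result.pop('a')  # 81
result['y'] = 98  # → {'z': 37, 'y': 98}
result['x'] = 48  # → {'z': 37, 'y': 98, 'x': 48}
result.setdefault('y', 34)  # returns 98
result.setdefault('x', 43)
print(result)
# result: {'z': 37, 'y': 98, 'x': 48}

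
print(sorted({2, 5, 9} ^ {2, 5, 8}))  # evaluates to [8, 9]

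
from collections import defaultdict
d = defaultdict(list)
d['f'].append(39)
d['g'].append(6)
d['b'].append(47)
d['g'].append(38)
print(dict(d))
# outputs {'f': [39], 'g': [6, 38], 'b': [47]}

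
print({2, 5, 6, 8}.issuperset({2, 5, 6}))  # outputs True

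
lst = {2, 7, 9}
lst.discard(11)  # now {2, 7, 9}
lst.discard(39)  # {2, 7, 9}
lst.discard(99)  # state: {2, 7, 9}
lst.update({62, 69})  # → {2, 7, 9, 62, 69}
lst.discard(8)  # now {2, 7, 9, 62, 69}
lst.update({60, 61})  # {2, 7, 9, 60, 61, 62, 69}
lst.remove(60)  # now {2, 7, 9, 61, 62, 69}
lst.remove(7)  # {2, 9, 61, 62, 69}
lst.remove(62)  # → {2, 9, 61, 69}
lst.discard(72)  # {2, 9, 61, 69}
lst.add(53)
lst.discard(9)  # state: {2, 53, 61, 69}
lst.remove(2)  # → {53, 61, 69}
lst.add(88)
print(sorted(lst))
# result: [53, 61, 69, 88]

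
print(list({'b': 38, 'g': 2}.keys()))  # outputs ['b', 'g']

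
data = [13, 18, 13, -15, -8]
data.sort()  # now [-15, -8, 13, 13, 18]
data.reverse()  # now [18, 13, 13, -8, -15]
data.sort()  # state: [-15, -8, 13, 13, 18]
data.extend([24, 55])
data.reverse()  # [55, 24, 18, 13, 13, -8, -15]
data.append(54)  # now [55, 24, 18, 13, 13, -8, -15, 54]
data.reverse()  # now [54, -15, -8, 13, 13, 18, 24, 55]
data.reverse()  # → [55, 24, 18, 13, 13, -8, -15, 54]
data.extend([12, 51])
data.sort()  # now [-15, -8, 12, 13, 13, 18, 24, 51, 54, 55]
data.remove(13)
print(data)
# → [-15, -8, 12, 13, 18, 24, 51, 54, 55]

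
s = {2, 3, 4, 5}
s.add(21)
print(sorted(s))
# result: [2, 3, 4, 5, 21]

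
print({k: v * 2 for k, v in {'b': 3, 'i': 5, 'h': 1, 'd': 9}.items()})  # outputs {'b': 6, 'i': 10, 'h': 2, 'd': 18}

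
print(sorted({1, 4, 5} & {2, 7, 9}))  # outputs []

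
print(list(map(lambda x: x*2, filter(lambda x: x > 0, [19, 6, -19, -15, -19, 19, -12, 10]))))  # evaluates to [38, 12, 38, 20]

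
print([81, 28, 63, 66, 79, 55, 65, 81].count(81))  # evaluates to 2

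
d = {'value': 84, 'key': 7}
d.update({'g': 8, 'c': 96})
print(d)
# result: {'value': 84, 'key': 7, 'g': 8, 'c': 96}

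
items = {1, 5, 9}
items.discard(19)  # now {1, 5, 9}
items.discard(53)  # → {1, 5, 9}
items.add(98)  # {1, 5, 9, 98}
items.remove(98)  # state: {1, 5, 9}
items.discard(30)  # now {1, 5, 9}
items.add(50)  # {1, 5, 9, 50}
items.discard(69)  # {1, 5, 9, 50}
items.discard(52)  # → {1, 5, 9, 50}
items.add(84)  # {1, 5, 9, 50, 84}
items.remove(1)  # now {5, 9, 50, 84}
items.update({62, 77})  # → {5, 9, 50, 62, 77, 84}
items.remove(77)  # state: {5, 9, 50, 62, 84}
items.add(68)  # {5, 9, 50, 62, 68, 84}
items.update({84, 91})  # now {5, 9, 50, 62, 68, 84, 91}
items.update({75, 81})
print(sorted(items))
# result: [5, 9, 50, 62, 68, 75, 81, 84, 91]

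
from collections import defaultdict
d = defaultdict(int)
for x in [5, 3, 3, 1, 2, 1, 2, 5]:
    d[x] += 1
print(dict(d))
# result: {5: 2, 3: 2, 1: 2, 2: 2}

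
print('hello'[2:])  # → llo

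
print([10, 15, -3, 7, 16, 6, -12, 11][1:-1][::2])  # [15, 7, 6]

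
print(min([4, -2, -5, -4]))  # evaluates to -5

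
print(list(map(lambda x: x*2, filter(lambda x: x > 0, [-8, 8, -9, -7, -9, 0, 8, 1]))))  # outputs [16, 16, 2]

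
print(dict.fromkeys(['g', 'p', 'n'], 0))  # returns {'g': 0, 'p': 0, 'n': 0}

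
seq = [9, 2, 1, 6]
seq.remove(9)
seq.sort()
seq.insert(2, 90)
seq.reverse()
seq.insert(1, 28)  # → [6, 28, 90, 2, 1]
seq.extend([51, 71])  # [6, 28, 90, 2, 1, 51, 71]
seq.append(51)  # [6, 28, 90, 2, 1, 51, 71, 51]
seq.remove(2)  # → [6, 28, 90, 1, 51, 71, 51]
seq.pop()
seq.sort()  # [1, 6, 28, 51, 71, 90]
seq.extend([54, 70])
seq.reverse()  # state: [70, 54, 90, 71, 51, 28, 6, 1]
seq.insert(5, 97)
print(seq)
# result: [70, 54, 90, 71, 51, 97, 28, 6, 1]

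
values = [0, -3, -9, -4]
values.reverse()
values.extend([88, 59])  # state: [-4, -9, -3, 0, 88, 59]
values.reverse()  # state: [59, 88, 0, -3, -9, -4]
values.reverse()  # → [-4, -9, -3, 0, 88, 59]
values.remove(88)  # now [-4, -9, -3, 0, 59]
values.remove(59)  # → [-4, -9, -3, 0]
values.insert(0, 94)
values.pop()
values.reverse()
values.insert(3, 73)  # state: [-3, -9, -4, 73, 94]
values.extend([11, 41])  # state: [-3, -9, -4, 73, 94, 11, 41]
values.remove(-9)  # [-3, -4, 73, 94, 11, 41]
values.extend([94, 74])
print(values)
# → [-3, -4, 73, 94, 11, 41, 94, 74]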